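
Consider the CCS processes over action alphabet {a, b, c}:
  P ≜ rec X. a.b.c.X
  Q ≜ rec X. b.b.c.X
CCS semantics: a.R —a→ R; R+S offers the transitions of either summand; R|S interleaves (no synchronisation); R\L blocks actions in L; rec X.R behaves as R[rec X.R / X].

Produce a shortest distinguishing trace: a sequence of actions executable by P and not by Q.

a

Reachable graph of P (3 states):
  s0 = rec X. a.b.c.X :: =a=> s1
  s1 = b.c.(rec X. a.b.c.X) :: =b=> s2
  s2 = c.(rec X. a.b.c.X) :: =c=> s0
Reachable graph of Q (3 states):
  t0 = rec X. b.b.c.X :: =b=> t1
  t1 = b.c.(rec X. b.b.c.X) :: =b=> t2
  t2 = c.(rec X. b.b.c.X) :: =c=> t0
Run σ = ⟨a⟩ on P: start {s0}
  step 1 (a): {s1}
  ✓ P
Run σ = ⟨a⟩ on Q: start {t0}
  step 1 (a): ∅  — Q cannot continue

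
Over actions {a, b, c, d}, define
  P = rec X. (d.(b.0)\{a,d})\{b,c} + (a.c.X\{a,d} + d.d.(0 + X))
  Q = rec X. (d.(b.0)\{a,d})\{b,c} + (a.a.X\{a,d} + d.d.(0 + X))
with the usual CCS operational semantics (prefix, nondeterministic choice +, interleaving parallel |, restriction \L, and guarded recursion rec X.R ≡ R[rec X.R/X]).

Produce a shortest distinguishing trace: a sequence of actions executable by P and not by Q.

P's transition system — 6 states:
  s0 = rec X. (d.(b.0)\{a,d})\{b,c} + (a.c.X\{a,d} + d.d.(0 + X)) ⊢ =a=> s1, =d=> s2, =d=> s3
  s1 = c.(rec X. (d.(b.0)\{a,d})\{b,c} + (a.c.X\{a,d} + d.d.(0 + X)))\{a,d} ⊢ =c=> s4
  s2 = (b.0)\{a,d}\{b,c} ⊢ ∅
  s3 = d.(0 + (rec X. (d.(b.0)\{a,d})\{b,c} + (a.c.X\{a,d} + d.d.(0 + X)))) ⊢ =d=> s5
  s4 = (rec X. (d.(b.0)\{a,d})\{b,c} + (a.c.X\{a,d} + d.d.(0 + X)))\{a,d} ⊢ ∅
  s5 = 0 + (rec X. (d.(b.0)\{a,d})\{b,c} + (a.c.X\{a,d} + d.d.(0 + X))) ⊢ =a=> s1, =d=> s2, =d=> s3
Q's transition system — 6 states:
  t0 = rec X. (d.(b.0)\{a,d})\{b,c} + (a.a.X\{a,d} + d.d.(0 + X)) ⊢ =a=> t1, =d=> t2, =d=> t3
  t1 = a.(rec X. (d.(b.0)\{a,d})\{b,c} + (a.a.X\{a,d} + d.d.(0 + X)))\{a,d} ⊢ =a=> t4
  t2 = (b.0)\{a,d}\{b,c} ⊢ ∅
  t3 = d.(0 + (rec X. (d.(b.0)\{a,d})\{b,c} + (a.a.X\{a,d} + d.d.(0 + X)))) ⊢ =d=> t5
  t4 = (rec X. (d.(b.0)\{a,d})\{b,c} + (a.a.X\{a,d} + d.d.(0 + X)))\{a,d} ⊢ ∅
  t5 = 0 + (rec X. (d.(b.0)\{a,d})\{b,c} + (a.a.X\{a,d} + d.d.(0 + X))) ⊢ =a=> t1, =d=> t2, =d=> t3
Executing ac from P (initial set {s0}):
  [1] a ⇒ {s1}
  [2] c ⇒ {s4}
  ✓ P
Executing ac from Q (initial set {t0}):
  [1] a ⇒ {t1}
  [2] c ⇒ ∅  — Q cannot continue

ac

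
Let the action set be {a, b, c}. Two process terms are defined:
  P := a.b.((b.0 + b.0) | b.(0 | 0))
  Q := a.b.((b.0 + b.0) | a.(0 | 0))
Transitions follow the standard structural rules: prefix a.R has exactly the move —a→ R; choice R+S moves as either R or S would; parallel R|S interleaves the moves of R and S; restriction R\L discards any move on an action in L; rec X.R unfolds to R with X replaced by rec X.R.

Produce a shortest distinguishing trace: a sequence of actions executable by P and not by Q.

abbb

LTS(P): 6 reachable states
  s0 = a.b.((b.0 + b.0) | b.(0 | 0)) → --a--▸ s1
  s1 = b.((b.0 + b.0) | b.(0 | 0)) → --b--▸ s2
  s2 = (b.0 + b.0) | b.(0 | 0) → --b--▸ s3, --b--▸ s4
  s3 = (b.0 + b.0) | (0 | 0) → --b--▸ s5
  s4 = 0 | b.(0 | 0) → --b--▸ s5
  s5 = 0 | (0 | 0) → (no moves)
LTS(Q): 6 reachable states
  t0 = a.b.((b.0 + b.0) | a.(0 | 0)) → --a--▸ t1
  t1 = b.((b.0 + b.0) | a.(0 | 0)) → --b--▸ t2
  t2 = (b.0 + b.0) | a.(0 | 0) → --a--▸ t3, --b--▸ t4
  t3 = (b.0 + b.0) | (0 | 0) → --b--▸ t5
  t4 = 0 | a.(0 | 0) → --a--▸ t5
  t5 = 0 | (0 | 0) → (no moves)
Executing abbb from P (initial set {s0}):
  step 1 (a): {s1}
  step 2 (b): {s2}
  step 3 (b): {s3, s4}
  step 4 (b): {s5}
  ✓ P
Executing abbb from Q (initial set {t0}):
  step 1 (a): {t1}
  step 2 (b): {t2}
  step 3 (b): {t4}
  step 4 (b): no successor for Q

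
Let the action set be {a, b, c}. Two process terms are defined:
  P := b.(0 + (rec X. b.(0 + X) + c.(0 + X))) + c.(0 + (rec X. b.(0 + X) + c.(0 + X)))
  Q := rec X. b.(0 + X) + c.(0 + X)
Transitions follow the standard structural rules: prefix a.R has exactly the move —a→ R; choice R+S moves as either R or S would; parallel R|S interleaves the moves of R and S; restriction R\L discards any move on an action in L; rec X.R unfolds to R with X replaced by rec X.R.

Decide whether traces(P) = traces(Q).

trace-equivalent

P's transition system — 2 states:
  m0 = b.(0 + (rec X. b.(0 + X) + c.(0 + X))) + c.(0 + (rec X. b.(0 + X) + c.(0 + X))) :: -b-> m1, -c-> m1
  m1 = 0 + (rec X. b.(0 + X) + c.(0 + X)) :: -b-> m1, -c-> m1
Q's transition system — 2 states:
  n0 = rec X. b.(0 + X) + c.(0 + X) :: -b-> n1, -c-> n1
  n1 = 0 + (rec X. b.(0 + X) + c.(0 + X)) :: -b-> n1, -c-> n1
Bisimilarity quotient blocks:
  B0 = {m0, m1, n0, n1}
m0 ∈ B0, n0 ∈ B0 → same block
Bisimilar ⇒ trace-equivalent.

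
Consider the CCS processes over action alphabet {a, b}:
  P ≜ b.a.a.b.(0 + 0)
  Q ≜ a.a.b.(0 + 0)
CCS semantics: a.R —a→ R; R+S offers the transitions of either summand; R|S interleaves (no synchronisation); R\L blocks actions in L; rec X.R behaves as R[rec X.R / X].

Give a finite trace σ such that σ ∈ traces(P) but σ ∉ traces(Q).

Reachable graph of P (5 states):
  m0 = b.a.a.b.(0 + 0) ⊢ -b-> m1
  m1 = a.a.b.(0 + 0) ⊢ -a-> m2
  m2 = a.b.(0 + 0) ⊢ -a-> m3
  m3 = b.(0 + 0) ⊢ -b-> m4
  m4 = 0 + 0 ⊢ (no moves)
Reachable graph of Q (4 states):
  n0 = a.a.b.(0 + 0) ⊢ -a-> n1
  n1 = a.b.(0 + 0) ⊢ -a-> n2
  n2 = b.(0 + 0) ⊢ -b-> n3
  n3 = 0 + 0 ⊢ (no moves)
Run σ = ⟨b⟩ on P: start {m0}
  [1] b ⇒ {m1}
  ✓ P
Run σ = ⟨b⟩ on Q: start {n0}
  [1] b ⇒ ∅ (Q stuck)

b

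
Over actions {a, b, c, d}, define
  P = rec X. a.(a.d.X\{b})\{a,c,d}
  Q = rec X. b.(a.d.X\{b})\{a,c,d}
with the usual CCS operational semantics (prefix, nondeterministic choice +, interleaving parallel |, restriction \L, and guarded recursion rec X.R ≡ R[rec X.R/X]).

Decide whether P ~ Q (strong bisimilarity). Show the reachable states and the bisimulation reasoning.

not bisimilar

Reachable graph of P (2 states):
  s0 = rec X. a.(a.d.X\{b})\{a,c,d} | --a--▸ s1
  s1 = (a.d.(rec X. a.(a.d.X\{b})\{a,c,d})\{b})\{a,c,d} | deadlocked
Reachable graph of Q (2 states):
  t0 = rec X. b.(a.d.X\{b})\{a,c,d} | --b--▸ t1
  t1 = (a.d.(rec X. b.(a.d.X\{b})\{a,c,d})\{b})\{a,c,d} | deadlocked
Bisimilarity quotient blocks:
  B0 = {s0}
  B1 = {s1, t1}
  B2 = {t0}
s0 ∈ B0, t0 ∈ B2 → different blocks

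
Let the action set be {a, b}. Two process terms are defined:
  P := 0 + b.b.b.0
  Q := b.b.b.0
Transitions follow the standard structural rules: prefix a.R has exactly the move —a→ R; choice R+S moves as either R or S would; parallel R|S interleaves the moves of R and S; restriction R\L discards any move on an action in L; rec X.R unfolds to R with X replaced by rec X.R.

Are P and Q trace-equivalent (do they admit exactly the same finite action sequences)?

trace-equivalent

Reachable graph of P (4 states):
  s0 = 0 + b.b.b.0 | -b-> s1
  s1 = b.b.0 | -b-> s2
  s2 = b.0 | -b-> s3
  s3 = 0 | ∅
Reachable graph of Q (4 states):
  t0 = b.b.b.0 | -b-> t1
  t1 = b.b.0 | -b-> t2
  t2 = b.0 | -b-> t3
  t3 = 0 | ∅
Partition-refinement fixed point:
  B0 = {s0, t0}
  B1 = {s1, t1}
  B2 = {s2, t2}
  B3 = {s3, t3}
s0 ∈ B0, t0 ∈ B0 → same block
Bisimilar ⇒ trace-equivalent.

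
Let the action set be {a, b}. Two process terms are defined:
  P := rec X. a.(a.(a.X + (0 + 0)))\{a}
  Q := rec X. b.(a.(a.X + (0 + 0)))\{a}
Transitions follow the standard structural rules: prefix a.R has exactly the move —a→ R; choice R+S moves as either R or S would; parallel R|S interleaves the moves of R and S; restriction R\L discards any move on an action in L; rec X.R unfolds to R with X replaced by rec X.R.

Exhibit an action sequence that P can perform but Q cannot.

a

LTS(P): 2 reachable states
  p0 = rec X. a.(a.(a.X + (0 + 0)))\{a} :: =a=> p1
  p1 = (a.(a.(rec X. a.(a.(a.X + (0 + 0)))\{a}) + (0 + 0)))\{a} :: ∅
LTS(Q): 2 reachable states
  q0 = rec X. b.(a.(a.X + (0 + 0)))\{a} :: =b=> q1
  q1 = (a.(a.(rec X. b.(a.(a.X + (0 + 0)))\{a}) + (0 + 0)))\{a} :: ∅
Run σ = ⟨a⟩ on P: start {p0}
  [1] a ⇒ {p1}
  ✓ P
Run σ = ⟨a⟩ on Q: start {q0}
  [1] a ⇒ no successor for Q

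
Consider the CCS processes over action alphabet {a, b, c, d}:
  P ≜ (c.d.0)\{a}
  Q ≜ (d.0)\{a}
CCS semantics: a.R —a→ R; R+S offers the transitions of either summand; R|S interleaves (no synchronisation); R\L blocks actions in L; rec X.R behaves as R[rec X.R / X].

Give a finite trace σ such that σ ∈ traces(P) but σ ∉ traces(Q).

P's transition system — 3 states:
  s0 = (c.d.0)\{a} | =c=> s1
  s1 = (d.0)\{a} | =d=> s2
  s2 = 0\{a} | stopped
Q's transition system — 2 states:
  t0 = (d.0)\{a} | =d=> t1
  t1 = 0\{a} | stopped
Executing c from P (initial set {s0}):
  step 1 (c): {s1}
  — P admits the full trace.
Executing c from Q (initial set {t0}):
  step 1 (c): no successor for Q

c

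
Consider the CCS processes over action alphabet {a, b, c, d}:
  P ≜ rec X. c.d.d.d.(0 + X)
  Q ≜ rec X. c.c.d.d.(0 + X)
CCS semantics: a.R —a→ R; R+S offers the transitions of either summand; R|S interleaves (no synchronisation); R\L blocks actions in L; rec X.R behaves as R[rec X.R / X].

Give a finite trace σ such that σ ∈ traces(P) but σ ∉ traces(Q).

P's transition system — 5 states:
  s0 = rec X. c.d.d.d.(0 + X) has moves --c--▸ s1
  s1 = d.d.d.(0 + (rec X. c.d.d.d.(0 + X))) has moves --d--▸ s2
  s2 = d.d.(0 + (rec X. c.d.d.d.(0 + X))) has moves --d--▸ s3
  s3 = d.(0 + (rec X. c.d.d.d.(0 + X))) has moves --d--▸ s4
  s4 = 0 + (rec X. c.d.d.d.(0 + X)) has moves --c--▸ s1
Q's transition system — 5 states:
  t0 = rec X. c.c.d.d.(0 + X) has moves --c--▸ t1
  t1 = c.d.d.(0 + (rec X. c.c.d.d.(0 + X))) has moves --c--▸ t2
  t2 = d.d.(0 + (rec X. c.c.d.d.(0 + X))) has moves --d--▸ t3
  t3 = d.(0 + (rec X. c.c.d.d.(0 + X))) has moves --d--▸ t4
  t4 = 0 + (rec X. c.c.d.d.(0 + X)) has moves --c--▸ t1
Executing cd from P (initial set {s0}):
  step 1 (c): {s1}
  step 2 (d): {s2}
  P completes σ.
Executing cd from Q (initial set {t0}):
  step 1 (c): {t1}
  step 2 (d): no successor for Q

cd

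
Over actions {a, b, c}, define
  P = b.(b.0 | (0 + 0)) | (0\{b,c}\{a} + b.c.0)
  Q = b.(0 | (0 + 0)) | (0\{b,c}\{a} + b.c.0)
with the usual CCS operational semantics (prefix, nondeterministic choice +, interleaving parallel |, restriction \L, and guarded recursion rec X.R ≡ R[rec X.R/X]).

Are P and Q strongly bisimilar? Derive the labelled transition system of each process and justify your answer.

P's transition system — 9 states:
  p0 = b.(b.0 | (0 + 0)) | (0\{b,c}\{a} + b.c.0) | --b--▸ p1, --b--▸ p2
  p1 = b.(b.0 | (0 + 0)) | c.0 | --b--▸ p3, --c--▸ p4
  p2 = b.0 | (0 + 0) | (0\{b,c}\{a} + b.c.0) | --b--▸ p3, --b--▸ p5
  p3 = b.0 | (0 + 0) | c.0 | --b--▸ p6, --c--▸ p7
  p4 = b.(b.0 | (0 + 0)) | 0 | --b--▸ p7
  p5 = 0 | (0 + 0) | (0\{b,c}\{a} + b.c.0) | --b--▸ p6
  p6 = 0 | (0 + 0) | c.0 | --c--▸ p8
  p7 = b.0 | (0 + 0) | 0 | --b--▸ p8
  p8 = 0 | (0 + 0) | 0 | (no moves)
Q's transition system — 6 states:
  q0 = b.(0 | (0 + 0)) | (0\{b,c}\{a} + b.c.0) | --b--▸ q1, --b--▸ q2
  q1 = 0 | (0 + 0) | (0\{b,c}\{a} + b.c.0) | --b--▸ q3
  q2 = b.(0 | (0 + 0)) | c.0 | --b--▸ q3, --c--▸ q4
  q3 = 0 | (0 + 0) | c.0 | --c--▸ q5
  q4 = b.(0 | (0 + 0)) | 0 | --b--▸ q5
  q5 = 0 | (0 + 0) | 0 | (no moves)
Partition-refinement fixed point:
  B0 = {p0}
  B1 = {p2, q0}
  B2 = {p5, q1}
  B3 = {p6, q3}
  B4 = {p8, q5}
  B5 = {p3, q2}
  B6 = {p7, q4}
  B7 = {p1}
  B8 = {p4}
p0 ∈ B0, q0 ∈ B1 → different blocks

P ≁ Q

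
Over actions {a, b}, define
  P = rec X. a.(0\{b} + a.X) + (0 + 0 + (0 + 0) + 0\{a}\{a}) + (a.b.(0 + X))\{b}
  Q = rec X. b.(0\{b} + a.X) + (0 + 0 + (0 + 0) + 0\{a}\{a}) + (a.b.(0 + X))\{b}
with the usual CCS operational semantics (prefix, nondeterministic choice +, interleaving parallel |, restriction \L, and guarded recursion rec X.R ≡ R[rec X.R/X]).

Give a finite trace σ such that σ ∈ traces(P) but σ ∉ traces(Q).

aa

Reachable graph of P (3 states):
  p0 = rec X. a.(0\{b} + a.X) + (0 + 0 + (0 + 0) + 0\{a}\{a}) + (a.b.(0 + X))\{b} ⊢ --a--▸ p1, --a--▸ p2
  p1 = (b.(0 + (rec X. a.(0\{b} + a.X) + (0 + 0 + (0 + 0) + 0\{a}\{a}) + (a.b.(0 + X))\{b})))\{b} ⊢ ∅
  p2 = 0\{b} + a.(rec X. a.(0\{b} + a.X) + (0 + 0 + (0 + 0) + 0\{a}\{a}) + (a.b.(0 + X))\{b}) ⊢ --a--▸ p0
Reachable graph of Q (3 states):
  q0 = rec X. b.(0\{b} + a.X) + (0 + 0 + (0 + 0) + 0\{a}\{a}) + (a.b.(0 + X))\{b} ⊢ --a--▸ q1, --b--▸ q2
  q1 = (b.(0 + (rec X. b.(0\{b} + a.X) + (0 + 0 + (0 + 0) + 0\{a}\{a}) + (a.b.(0 + X))\{b})))\{b} ⊢ ∅
  q2 = 0\{b} + a.(rec X. b.(0\{b} + a.X) + (0 + 0 + (0 + 0) + 0\{a}\{a}) + (a.b.(0 + X))\{b}) ⊢ --a--▸ q0
Executing aa from P (initial set {p0}):
  step 1 (a): {p1, p2}
  step 2 (a): {p0}
  P completes σ.
Executing aa from Q (initial set {q0}):
  step 1 (a): {q1}
  step 2 (a): ∅  — Q cannot continue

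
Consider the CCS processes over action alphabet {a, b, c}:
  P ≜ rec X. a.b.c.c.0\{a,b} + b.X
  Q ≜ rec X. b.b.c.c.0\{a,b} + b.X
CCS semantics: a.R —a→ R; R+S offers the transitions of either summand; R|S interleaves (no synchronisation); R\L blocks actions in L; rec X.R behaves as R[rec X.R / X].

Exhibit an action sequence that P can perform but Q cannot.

Reachable graph of P (5 states):
  s0 = rec X. a.b.c.c.0\{a,b} + b.X → -a-> s1, -b-> s0
  s1 = b.c.c.0\{a,b} → -b-> s2
  s2 = c.c.0\{a,b} → -c-> s3
  s3 = c.0\{a,b} → -c-> s4
  s4 = 0\{a,b} → stopped
Reachable graph of Q (5 states):
  t0 = rec X. b.b.c.c.0\{a,b} + b.X → -b-> t0, -b-> t1
  t1 = b.c.c.0\{a,b} → -b-> t2
  t2 = c.c.0\{a,b} → -c-> t3
  t3 = c.0\{a,b} → -c-> t4
  t4 = 0\{a,b} → stopped
Run σ = ⟨a⟩ on P: start {s0}
  step 1 (a): {s1}
  P completes σ.
Run σ = ⟨a⟩ on Q: start {t0}
  step 1 (a): ∅ (Q stuck)

a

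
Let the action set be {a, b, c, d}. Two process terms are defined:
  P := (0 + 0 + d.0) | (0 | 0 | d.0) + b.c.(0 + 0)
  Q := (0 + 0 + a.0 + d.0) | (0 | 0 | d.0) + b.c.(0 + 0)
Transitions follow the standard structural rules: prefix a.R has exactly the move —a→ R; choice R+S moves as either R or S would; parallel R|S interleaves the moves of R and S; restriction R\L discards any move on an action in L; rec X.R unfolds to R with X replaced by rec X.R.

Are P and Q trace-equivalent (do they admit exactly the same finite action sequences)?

traces(P) ≠ traces(Q) — witness ⟨a⟩

P's transition system — 6 states:
  m0 = (0 + 0 + d.0) | (0 | 0 | d.0) + b.c.(0 + 0) has moves -b-> m1, -d-> m2, -d-> m3
  m1 = c.(0 + 0) has moves -c-> m4
  m2 = (0 + 0 + d.0) | (0 | 0 | 0) has moves -d-> m5
  m3 = 0 | (0 | 0 | d.0) has moves -d-> m5
  m4 = 0 + 0 has moves ∅
  m5 = 0 | (0 | 0 | 0) has moves ∅
Q's transition system — 6 states:
  n0 = (0 + 0 + a.0 + d.0) | (0 | 0 | d.0) + b.c.(0 + 0) has moves -a-> n1, -b-> n2, -d-> n1, -d-> n3
  n1 = 0 | (0 | 0 | d.0) has moves -d-> n4
  n2 = c.(0 + 0) has moves -c-> n5
  n3 = (0 + 0 + a.0 + d.0) | (0 | 0 | 0) has moves -a-> n4, -d-> n4
  n4 = 0 | (0 | 0 | 0) has moves ∅
  n5 = 0 + 0 has moves ∅
Executing a from Q (initial set {n0}):
  step 1 (a): {n1}
  — Q admits the full trace.
Executing a from P (initial set {m0}):
  step 1 (a): ∅  — P cannot continue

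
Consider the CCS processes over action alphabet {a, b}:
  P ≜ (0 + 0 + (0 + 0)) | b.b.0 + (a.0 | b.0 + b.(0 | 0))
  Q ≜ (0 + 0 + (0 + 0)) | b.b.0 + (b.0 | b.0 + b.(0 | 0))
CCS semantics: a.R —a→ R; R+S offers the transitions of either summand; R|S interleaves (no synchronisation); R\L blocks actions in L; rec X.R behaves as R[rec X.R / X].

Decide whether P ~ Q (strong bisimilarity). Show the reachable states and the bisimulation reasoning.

LTS(P): 6 reachable states
  u0 = (0 + 0 + (0 + 0)) | b.b.0 + (a.0 | b.0 + b.(0 | 0)) ⊢ -a-> u1, -b-> u2, -b-> u3, -b-> u4
  u1 = 0 | b.0 ⊢ -b-> u3
  u2 = (0 + 0 + (0 + 0)) | b.0 ⊢ -b-> u5
  u3 = 0 | 0 ⊢ deadlocked
  u4 = a.0 | 0 ⊢ -a-> u3
  u5 = (0 + 0 + (0 + 0)) | 0 ⊢ deadlocked
LTS(Q): 6 reachable states
  v0 = (0 + 0 + (0 + 0)) | b.b.0 + (b.0 | b.0 + b.(0 | 0)) ⊢ -b-> v1, -b-> v2, -b-> v3, -b-> v4
  v1 = (0 + 0 + (0 + 0)) | b.0 ⊢ -b-> v5
  v2 = 0 | 0 ⊢ deadlocked
  v3 = 0 | b.0 ⊢ -b-> v2
  v4 = b.0 | 0 ⊢ -b-> v2
  v5 = (0 + 0 + (0 + 0)) | 0 ⊢ deadlocked
Partition-refinement fixed point:
  B0 = {u0}
  B1 = {u4}
  B2 = {u3, u5, v2, v5}
  B3 = {u1, u2, v1, v3, v4}
  B4 = {v0}
u0 ∈ B0, v0 ∈ B4 → different blocks

P ≁ Q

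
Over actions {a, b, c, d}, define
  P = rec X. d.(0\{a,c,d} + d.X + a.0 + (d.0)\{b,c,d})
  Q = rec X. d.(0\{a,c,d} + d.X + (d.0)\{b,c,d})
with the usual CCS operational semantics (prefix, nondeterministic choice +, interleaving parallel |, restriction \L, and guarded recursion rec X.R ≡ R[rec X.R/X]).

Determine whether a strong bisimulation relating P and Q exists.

LTS(P): 3 reachable states
  p0 = rec X. d.(0\{a,c,d} + d.X + a.0 + (d.0)\{b,c,d}) ⊢ ··d··> p1
  p1 = 0\{a,c,d} + d.(rec X. d.(0\{a,c,d} + d.X + a.0 + (d.0)\{b,c,d})) + a.0 + (d.0)\{b,c,d} ⊢ ··a··> p2, ··d··> p0
  p2 = 0 ⊢ ∅
LTS(Q): 2 reachable states
  q0 = rec X. d.(0\{a,c,d} + d.X + (d.0)\{b,c,d}) ⊢ ··d··> q1
  q1 = 0\{a,c,d} + d.(rec X. d.(0\{a,c,d} + d.X + (d.0)\{b,c,d})) + (d.0)\{b,c,d} ⊢ ··d··> q0
Coarsest stable partition (strong bisimilarity classes):
  B0 = {p0}
  B1 = {p1}
  B2 = {p2}
  B3 = {q0, q1}
p0 ∈ B0, q0 ∈ B3 → different blocks

NO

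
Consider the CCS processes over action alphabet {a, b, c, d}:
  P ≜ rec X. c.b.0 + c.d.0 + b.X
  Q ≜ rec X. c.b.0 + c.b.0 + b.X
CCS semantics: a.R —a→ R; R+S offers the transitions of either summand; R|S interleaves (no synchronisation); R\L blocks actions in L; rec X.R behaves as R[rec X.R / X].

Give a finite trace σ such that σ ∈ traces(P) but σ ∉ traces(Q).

LTS(P): 4 reachable states
  s0 = rec X. c.b.0 + c.d.0 + b.X has moves =b=> s0, =c=> s1, =c=> s2
  s1 = b.0 has moves =b=> s3
  s2 = d.0 has moves =d=> s3
  s3 = 0 has moves (no moves)
LTS(Q): 3 reachable states
  t0 = rec X. c.b.0 + c.b.0 + b.X has moves =b=> t0, =c=> t1
  t1 = b.0 has moves =b=> t2
  t2 = 0 has moves (no moves)
Executing cd from P (initial set {s0}):
  after c @ step 1: {s1, s2}
  after d @ step 2: {s3}
  — P admits the full trace.
Executing cd from Q (initial set {t0}):
  after c @ step 1: {t1}
  after d @ step 2: ∅  — Q cannot continue

cd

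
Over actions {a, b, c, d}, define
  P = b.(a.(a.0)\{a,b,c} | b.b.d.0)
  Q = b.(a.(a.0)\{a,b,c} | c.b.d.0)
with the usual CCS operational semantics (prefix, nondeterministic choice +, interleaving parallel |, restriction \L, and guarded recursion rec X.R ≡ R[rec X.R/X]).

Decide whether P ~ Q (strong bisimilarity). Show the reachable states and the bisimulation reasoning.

Reachable graph of P (9 states):
  p0 = b.(a.(a.0)\{a,b,c} | b.b.d.0) :: --b--▸ p1
  p1 = a.(a.0)\{a,b,c} | b.b.d.0 :: --a--▸ p2, --b--▸ p3
  p2 = (a.0)\{a,b,c} | b.b.d.0 :: --b--▸ p4
  p3 = a.(a.0)\{a,b,c} | b.d.0 :: --a--▸ p4, --b--▸ p5
  p4 = (a.0)\{a,b,c} | b.d.0 :: --b--▸ p6
  p5 = a.(a.0)\{a,b,c} | d.0 :: --a--▸ p6, --d--▸ p7
  p6 = (a.0)\{a,b,c} | d.0 :: --d--▸ p8
  p7 = a.(a.0)\{a,b,c} | 0 :: --a--▸ p8
  p8 = (a.0)\{a,b,c} | 0 :: ∅
Reachable graph of Q (9 states):
  q0 = b.(a.(a.0)\{a,b,c} | c.b.d.0) :: --b--▸ q1
  q1 = a.(a.0)\{a,b,c} | c.b.d.0 :: --a--▸ q2, --c--▸ q3
  q2 = (a.0)\{a,b,c} | c.b.d.0 :: --c--▸ q4
  q3 = a.(a.0)\{a,b,c} | b.d.0 :: --a--▸ q4, --b--▸ q5
  q4 = (a.0)\{a,b,c} | b.d.0 :: --b--▸ q6
  q5 = a.(a.0)\{a,b,c} | d.0 :: --a--▸ q6, --d--▸ q7
  q6 = (a.0)\{a,b,c} | d.0 :: --d--▸ q8
  q7 = a.(a.0)\{a,b,c} | 0 :: --a--▸ q8
  q8 = (a.0)\{a,b,c} | 0 :: ∅
Bisimilarity quotient blocks:
  B0 = {p0}
  B1 = {p1}
  B2 = {p2}
  B3 = {p4, q4}
  B4 = {p6, q6}
  B5 = {p8, q8}
  B6 = {p3, q3}
  B7 = {p5, q5}
  B8 = {p7, q7}
  B9 = {q0}
  B10 = {q1}
  B11 = {q2}
p0 ∈ B0, q0 ∈ B9 → different blocks

P ≁ Q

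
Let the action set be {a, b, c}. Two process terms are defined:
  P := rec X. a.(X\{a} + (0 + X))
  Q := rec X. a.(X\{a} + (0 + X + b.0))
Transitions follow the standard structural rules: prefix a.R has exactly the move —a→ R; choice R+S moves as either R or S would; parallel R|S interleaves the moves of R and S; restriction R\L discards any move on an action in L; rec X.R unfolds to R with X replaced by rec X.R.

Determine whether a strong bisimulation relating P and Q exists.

LTS(P): 2 reachable states
  u0 = rec X. a.(X\{a} + (0 + X)) has moves ··a··> u1
  u1 = (rec X. a.(X\{a} + (0 + X)))\{a} + (0 + (rec X. a.(X\{a} + (0 + X)))) has moves ··a··> u1
LTS(Q): 3 reachable states
  v0 = rec X. a.(X\{a} + (0 + X + b.0)) has moves ··a··> v1
  v1 = (rec X. a.(X\{a} + (0 + X + b.0)))\{a} + (0 + (rec X. a.(X\{a} + (0 + X + b.0))) + b.0) has moves ··a··> v1, ··b··> v2
  v2 = 0 has moves ·
Coarsest stable partition (strong bisimilarity classes):
  B0 = {u0, u1}
  B1 = {v0}
  B2 = {v1}
  B3 = {v2}
u0 ∈ B0, v0 ∈ B1 → different blocks

not bisimilar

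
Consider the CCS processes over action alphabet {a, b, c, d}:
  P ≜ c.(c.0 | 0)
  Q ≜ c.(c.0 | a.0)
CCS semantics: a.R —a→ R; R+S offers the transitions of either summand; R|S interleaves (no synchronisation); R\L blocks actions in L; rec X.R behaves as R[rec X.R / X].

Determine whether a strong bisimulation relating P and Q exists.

not bisimilar

Reachable graph of P (3 states):
  u0 = c.(c.0 | 0) → ··c··> u1
  u1 = c.0 | 0 → ··c··> u2
  u2 = 0 | 0 → ·
Reachable graph of Q (5 states):
  v0 = c.(c.0 | a.0) → ··c··> v1
  v1 = c.0 | a.0 → ··a··> v2, ··c··> v3
  v2 = c.0 | 0 → ··c··> v4
  v3 = 0 | a.0 → ··a··> v4
  v4 = 0 | 0 → ·
Partition-refinement fixed point:
  B0 = {u0}
  B1 = {u1, v2}
  B2 = {u2, v4}
  B3 = {v0}
  B4 = {v1}
  B5 = {v3}
u0 ∈ B0, v0 ∈ B3 → different blocks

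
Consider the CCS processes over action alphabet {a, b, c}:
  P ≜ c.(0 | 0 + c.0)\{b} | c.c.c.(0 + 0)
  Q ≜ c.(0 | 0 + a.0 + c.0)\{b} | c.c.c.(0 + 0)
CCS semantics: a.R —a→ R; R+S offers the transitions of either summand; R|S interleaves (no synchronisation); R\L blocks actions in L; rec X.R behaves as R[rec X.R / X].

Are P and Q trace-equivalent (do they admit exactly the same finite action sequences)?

P's transition system — 12 states:
  s0 = c.(0 | 0 + c.0)\{b} | c.c.c.(0 + 0) → =c=> s1, =c=> s2
  s1 = (0 | 0 + c.0)\{b} | c.c.c.(0 + 0) → =c=> s3, =c=> s4
  s2 = c.(0 | 0 + c.0)\{b} | c.c.(0 + 0) → =c=> s3, =c=> s5
  s3 = (0 | 0 + c.0)\{b} | c.c.(0 + 0) → =c=> s6, =c=> s7
  s4 = 0\{b} | c.c.c.(0 + 0) → =c=> s7
  s5 = c.(0 | 0 + c.0)\{b} | c.(0 + 0) → =c=> s6, =c=> s8
  s6 = (0 | 0 + c.0)\{b} | c.(0 + 0) → =c=> s10, =c=> s9
  s7 = 0\{b} | c.c.(0 + 0) → =c=> s10
  s8 = c.(0 | 0 + c.0)\{b} | (0 + 0) → =c=> s9
  s9 = (0 | 0 + c.0)\{b} | (0 + 0) → =c=> s11
  s10 = 0\{b} | c.(0 + 0) → =c=> s11
  s11 = 0\{b} | (0 + 0) → (no moves)
Q's transition system — 12 states:
  t0 = c.(0 | 0 + a.0 + c.0)\{b} | c.c.c.(0 + 0) → =c=> t1, =c=> t2
  t1 = (0 | 0 + a.0 + c.0)\{b} | c.c.c.(0 + 0) → =a=> t3, =c=> t3, =c=> t4
  t2 = c.(0 | 0 + a.0 + c.0)\{b} | c.c.(0 + 0) → =c=> t4, =c=> t5
  t3 = 0\{b} | c.c.c.(0 + 0) → =c=> t6
  t4 = (0 | 0 + a.0 + c.0)\{b} | c.c.(0 + 0) → =a=> t6, =c=> t6, =c=> t7
  t5 = c.(0 | 0 + a.0 + c.0)\{b} | c.(0 + 0) → =c=> t7, =c=> t8
  t6 = 0\{b} | c.c.(0 + 0) → =c=> t9
  t7 = (0 | 0 + a.0 + c.0)\{b} | c.(0 + 0) → =a=> t9, =c=> t10, =c=> t9
  t8 = c.(0 | 0 + a.0 + c.0)\{b} | (0 + 0) → =c=> t10
  t9 = 0\{b} | c.(0 + 0) → =c=> t11
  t10 = (0 | 0 + a.0 + c.0)\{b} | (0 + 0) → =a=> t11, =c=> t11
  t11 = 0\{b} | (0 + 0) → (no moves)
Executing ca from Q (initial set {t0}):
  [1] c ⇒ {t1, t2}
  [2] a ⇒ {t3}
  — Q admits the full trace.
Executing ca from P (initial set {s0}):
  [1] c ⇒ {s1, s2}
  [2] a ⇒ ∅  — P cannot continue

traces(P) ≠ traces(Q) — witness ⟨ca⟩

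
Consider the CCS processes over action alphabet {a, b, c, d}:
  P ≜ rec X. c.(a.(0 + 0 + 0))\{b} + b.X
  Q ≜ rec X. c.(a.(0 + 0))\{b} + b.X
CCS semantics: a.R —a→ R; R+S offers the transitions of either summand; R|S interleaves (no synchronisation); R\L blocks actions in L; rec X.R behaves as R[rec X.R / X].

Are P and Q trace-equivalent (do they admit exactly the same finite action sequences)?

trace-equivalent

LTS(P): 3 reachable states
  s0 = rec X. c.(a.(0 + 0 + 0))\{b} + b.X :: -b-> s0, -c-> s1
  s1 = (a.(0 + 0 + 0))\{b} :: -a-> s2
  s2 = (0 + 0 + 0)\{b} :: (no moves)
LTS(Q): 3 reachable states
  t0 = rec X. c.(a.(0 + 0))\{b} + b.X :: -b-> t0, -c-> t1
  t1 = (a.(0 + 0))\{b} :: -a-> t2
  t2 = (0 + 0)\{b} :: (no moves)
Partition-refinement fixed point:
  B0 = {s0, t0}
  B1 = {s1, t1}
  B2 = {s2, t2}
s0 ∈ B0, t0 ∈ B0 → same block
Bisimilar ⇒ trace-equivalent.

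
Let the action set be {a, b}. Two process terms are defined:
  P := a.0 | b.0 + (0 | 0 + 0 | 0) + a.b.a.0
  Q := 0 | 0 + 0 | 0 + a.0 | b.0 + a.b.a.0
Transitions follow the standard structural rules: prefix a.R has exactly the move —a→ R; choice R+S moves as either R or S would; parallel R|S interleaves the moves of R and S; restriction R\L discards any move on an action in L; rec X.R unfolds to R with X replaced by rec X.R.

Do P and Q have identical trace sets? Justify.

trace-equivalent

LTS(P): 7 reachable states
  m0 = a.0 | b.0 + (0 | 0 + 0 | 0) + a.b.a.0 has moves —a→ m1, —a→ m2, —b→ m3
  m1 = 0 | b.0 has moves —b→ m4
  m2 = b.a.0 has moves —b→ m5
  m3 = a.0 | 0 has moves —a→ m4
  m4 = 0 | 0 has moves ·
  m5 = a.0 has moves —a→ m6
  m6 = 0 has moves ·
LTS(Q): 7 reachable states
  n0 = 0 | 0 + 0 | 0 + a.0 | b.0 + a.b.a.0 has moves —a→ n1, —a→ n2, —b→ n3
  n1 = 0 | b.0 has moves —b→ n4
  n2 = b.a.0 has moves —b→ n5
  n3 = a.0 | 0 has moves —a→ n4
  n4 = 0 | 0 has moves ·
  n5 = a.0 has moves —a→ n6
  n6 = 0 has moves ·
Coarsest stable partition (strong bisimilarity classes):
  B0 = {m0, n0}
  B1 = {m1, n1}
  B2 = {m4, m6, n4, n6}
  B3 = {m3, m5, n3, n5}
  B4 = {m2, n2}
m0 ∈ B0, n0 ∈ B0 → same block
Bisimilar ⇒ trace-equivalent.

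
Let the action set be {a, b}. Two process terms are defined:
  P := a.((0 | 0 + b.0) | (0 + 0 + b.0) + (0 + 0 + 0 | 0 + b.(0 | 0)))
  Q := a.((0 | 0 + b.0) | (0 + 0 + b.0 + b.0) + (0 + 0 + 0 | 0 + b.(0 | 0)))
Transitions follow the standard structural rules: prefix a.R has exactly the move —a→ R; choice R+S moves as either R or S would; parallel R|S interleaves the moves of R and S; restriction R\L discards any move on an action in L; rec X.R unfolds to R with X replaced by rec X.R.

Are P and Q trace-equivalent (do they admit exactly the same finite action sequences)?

LTS(P): 5 reachable states
  s0 = a.((0 | 0 + b.0) | (0 + 0 + b.0) + (0 + 0 + 0 | 0 + b.(0 | 0))) | —a→ s1
  s1 = (0 | 0 + b.0) | (0 + 0 + b.0) + (0 + 0 + 0 | 0 + b.(0 | 0)) | —b→ s2, —b→ s3, —b→ s4
  s2 = (0 | 0 + b.0) | 0 | —b→ s4
  s3 = 0 | (0 + 0 + b.0) | —b→ s4
  s4 = 0 | 0 | deadlocked
LTS(Q): 5 reachable states
  t0 = a.((0 | 0 + b.0) | (0 + 0 + b.0 + b.0) + (0 + 0 + 0 | 0 + b.(0 | 0))) | —a→ t1
  t1 = (0 | 0 + b.0) | (0 + 0 + b.0 + b.0) + (0 + 0 + 0 | 0 + b.(0 | 0)) | —b→ t2, —b→ t3, —b→ t4
  t2 = (0 | 0 + b.0) | 0 | —b→ t4
  t3 = 0 | (0 + 0 + b.0 + b.0) | —b→ t4
  t4 = 0 | 0 | deadlocked
Bisimilarity quotient blocks:
  B0 = {s0, t0}
  B1 = {s1, t1}
  B2 = {s4, t4}
  B3 = {s2, s3, t2, t3}
s0 ∈ B0, t0 ∈ B0 → same block
Bisimilar ⇒ trace-equivalent.

trace-equivalent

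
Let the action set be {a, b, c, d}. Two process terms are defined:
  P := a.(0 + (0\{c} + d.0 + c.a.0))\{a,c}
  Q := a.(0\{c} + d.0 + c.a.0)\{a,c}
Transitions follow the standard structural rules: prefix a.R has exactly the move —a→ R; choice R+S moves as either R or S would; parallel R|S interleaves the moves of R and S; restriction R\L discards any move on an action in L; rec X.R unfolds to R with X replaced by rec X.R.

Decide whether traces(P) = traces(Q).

LTS(P): 3 reachable states
  m0 = a.(0 + (0\{c} + d.0 + c.a.0))\{a,c} has moves ··a··> m1
  m1 = (0 + (0\{c} + d.0 + c.a.0))\{a,c} has moves ··d··> m2
  m2 = 0\{a,c} has moves (no moves)
LTS(Q): 3 reachable states
  n0 = a.(0\{c} + d.0 + c.a.0)\{a,c} has moves ··a··> n1
  n1 = (0\{c} + d.0 + c.a.0)\{a,c} has moves ··d··> n2
  n2 = 0\{a,c} has moves (no moves)
Partition-refinement fixed point:
  B0 = {m0, n0}
  B1 = {m1, n1}
  B2 = {m2, n2}
m0 ∈ B0, n0 ∈ B0 → same block
Bisimilar ⇒ trace-equivalent.

trace-equivalent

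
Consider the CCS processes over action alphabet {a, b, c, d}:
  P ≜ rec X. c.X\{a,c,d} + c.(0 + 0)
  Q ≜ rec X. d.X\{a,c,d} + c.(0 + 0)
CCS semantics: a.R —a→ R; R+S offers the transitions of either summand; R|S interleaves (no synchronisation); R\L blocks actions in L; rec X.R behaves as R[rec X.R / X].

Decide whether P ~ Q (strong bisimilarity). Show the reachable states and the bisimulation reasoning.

NO

Reachable graph of P (3 states):
  p0 = rec X. c.X\{a,c,d} + c.(0 + 0) → ··c··> p1, ··c··> p2
  p1 = (rec X. c.X\{a,c,d} + c.(0 + 0))\{a,c,d} → ·
  p2 = 0 + 0 → ·
Reachable graph of Q (3 states):
  q0 = rec X. d.X\{a,c,d} + c.(0 + 0) → ··c··> q1, ··d··> q2
  q1 = 0 + 0 → ·
  q2 = (rec X. d.X\{a,c,d} + c.(0 + 0))\{a,c,d} → ·
Partition-refinement fixed point:
  B0 = {p0}
  B1 = {p1, p2, q1, q2}
  B2 = {q0}
p0 ∈ B0, q0 ∈ B2 → different blocks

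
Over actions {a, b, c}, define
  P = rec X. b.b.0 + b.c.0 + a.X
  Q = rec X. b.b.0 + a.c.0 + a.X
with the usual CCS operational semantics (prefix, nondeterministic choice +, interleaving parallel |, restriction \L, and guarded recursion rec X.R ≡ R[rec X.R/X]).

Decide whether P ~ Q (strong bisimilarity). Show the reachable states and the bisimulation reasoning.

Reachable graph of P (4 states):
  u0 = rec X. b.b.0 + b.c.0 + a.X | =a=> u0, =b=> u1, =b=> u2
  u1 = b.0 | =b=> u3
  u2 = c.0 | =c=> u3
  u3 = 0 | deadlocked
Reachable graph of Q (4 states):
  v0 = rec X. b.b.0 + a.c.0 + a.X | =a=> v0, =a=> v1, =b=> v2
  v1 = c.0 | =c=> v3
  v2 = b.0 | =b=> v3
  v3 = 0 | deadlocked
Coarsest stable partition (strong bisimilarity classes):
  B0 = {u0}
  B1 = {u2, v1}
  B2 = {u3, v3}
  B3 = {u1, v2}
  B4 = {v0}
u0 ∈ B0, v0 ∈ B4 → different blocks

P ≁ Q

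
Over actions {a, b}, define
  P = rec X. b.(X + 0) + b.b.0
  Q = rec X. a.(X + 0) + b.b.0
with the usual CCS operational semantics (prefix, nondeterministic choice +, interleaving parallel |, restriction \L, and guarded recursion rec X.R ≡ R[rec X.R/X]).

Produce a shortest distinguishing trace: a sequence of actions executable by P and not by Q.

Reachable graph of P (4 states):
  s0 = rec X. b.(X + 0) + b.b.0 ⊢ =b=> s1, =b=> s2
  s1 = (rec X. b.(X + 0) + b.b.0) + 0 ⊢ =b=> s1, =b=> s2
  s2 = b.0 ⊢ =b=> s3
  s3 = 0 ⊢ deadlocked
Reachable graph of Q (4 states):
  t0 = rec X. a.(X + 0) + b.b.0 ⊢ =a=> t1, =b=> t2
  t1 = (rec X. a.(X + 0) + b.b.0) + 0 ⊢ =a=> t1, =b=> t2
  t2 = b.0 ⊢ =b=> t3
  t3 = 0 ⊢ deadlocked
Executing bbb from P (initial set {s0}):
  step 1 (b): {s1, s2}
  step 2 (b): {s1, s2, s3}
  step 3 (b): {s1, s2, s3}
  ✓ P
Executing bbb from Q (initial set {t0}):
  step 1 (b): {t2}
  step 2 (b): {t3}
  step 3 (b): ∅ (Q stuck)

bbb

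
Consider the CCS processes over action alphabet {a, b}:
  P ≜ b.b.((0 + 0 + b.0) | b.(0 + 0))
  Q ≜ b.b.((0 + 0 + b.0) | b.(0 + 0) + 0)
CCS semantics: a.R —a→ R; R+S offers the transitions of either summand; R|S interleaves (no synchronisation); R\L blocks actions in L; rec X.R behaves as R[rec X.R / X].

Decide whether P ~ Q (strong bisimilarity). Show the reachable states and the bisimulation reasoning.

LTS(P): 6 reachable states
  u0 = b.b.((0 + 0 + b.0) | b.(0 + 0)) → —b→ u1
  u1 = b.((0 + 0 + b.0) | b.(0 + 0)) → —b→ u2
  u2 = (0 + 0 + b.0) | b.(0 + 0) → —b→ u3, —b→ u4
  u3 = (0 + 0 + b.0) | (0 + 0) → —b→ u5
  u4 = 0 | b.(0 + 0) → —b→ u5
  u5 = 0 | (0 + 0) → ·
LTS(Q): 6 reachable states
  v0 = b.b.((0 + 0 + b.0) | b.(0 + 0) + 0) → —b→ v1
  v1 = b.((0 + 0 + b.0) | b.(0 + 0) + 0) → —b→ v2
  v2 = (0 + 0 + b.0) | b.(0 + 0) + 0 → —b→ v3, —b→ v4
  v3 = (0 + 0 + b.0) | (0 + 0) → —b→ v5
  v4 = 0 | b.(0 + 0) → —b→ v5
  v5 = 0 | (0 + 0) → ·
Coarsest stable partition (strong bisimilarity classes):
  B0 = {u0, v0}
  B1 = {u1, v1}
  B2 = {u2, v2}
  B3 = {u3, u4, v3, v4}
  B4 = {u5, v5}
u0 ∈ B0, v0 ∈ B0 → same block

P ~ Q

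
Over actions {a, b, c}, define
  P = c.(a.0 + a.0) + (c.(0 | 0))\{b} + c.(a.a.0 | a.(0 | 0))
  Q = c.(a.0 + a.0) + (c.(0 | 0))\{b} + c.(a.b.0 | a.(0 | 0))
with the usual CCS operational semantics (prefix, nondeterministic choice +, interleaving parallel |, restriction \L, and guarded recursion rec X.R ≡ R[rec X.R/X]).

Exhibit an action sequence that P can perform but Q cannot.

caaa

LTS(P): 10 reachable states
  p0 = c.(a.0 + a.0) + (c.(0 | 0))\{b} + c.(a.a.0 | a.(0 | 0)) ⊢ =c=> p1, =c=> p2, =c=> p3
  p1 = (0 | 0)\{b} ⊢ (no moves)
  p2 = a.0 + a.0 ⊢ =a=> p4
  p3 = a.a.0 | a.(0 | 0) ⊢ =a=> p5, =a=> p6
  p4 = 0 ⊢ (no moves)
  p5 = a.0 | a.(0 | 0) ⊢ =a=> p7, =a=> p8
  p6 = a.a.0 | (0 | 0) ⊢ =a=> p8
  p7 = 0 | a.(0 | 0) ⊢ =a=> p9
  p8 = a.0 | (0 | 0) ⊢ =a=> p9
  p9 = 0 | (0 | 0) ⊢ (no moves)
LTS(Q): 10 reachable states
  q0 = c.(a.0 + a.0) + (c.(0 | 0))\{b} + c.(a.b.0 | a.(0 | 0)) ⊢ =c=> q1, =c=> q2, =c=> q3
  q1 = (0 | 0)\{b} ⊢ (no moves)
  q2 = a.0 + a.0 ⊢ =a=> q4
  q3 = a.b.0 | a.(0 | 0) ⊢ =a=> q5, =a=> q6
  q4 = 0 ⊢ (no moves)
  q5 = a.b.0 | (0 | 0) ⊢ =a=> q7
  q6 = b.0 | a.(0 | 0) ⊢ =a=> q7, =b=> q8
  q7 = b.0 | (0 | 0) ⊢ =b=> q9
  q8 = 0 | a.(0 | 0) ⊢ =a=> q9
  q9 = 0 | (0 | 0) ⊢ (no moves)
Trace ⟨caaa⟩ through P, begin at {p0}:
  [1] c ⇒ {p1, p2, p3}
  [2] a ⇒ {p4, p5, p6}
  [3] a ⇒ {p7, p8}
  [4] a ⇒ {p9}
  P completes σ.
Trace ⟨caaa⟩ through Q, begin at {q0}:
  [1] c ⇒ {q1, q2, q3}
  [2] a ⇒ {q4, q5, q6}
  [3] a ⇒ {q7}
  [4] a ⇒ no successor for Q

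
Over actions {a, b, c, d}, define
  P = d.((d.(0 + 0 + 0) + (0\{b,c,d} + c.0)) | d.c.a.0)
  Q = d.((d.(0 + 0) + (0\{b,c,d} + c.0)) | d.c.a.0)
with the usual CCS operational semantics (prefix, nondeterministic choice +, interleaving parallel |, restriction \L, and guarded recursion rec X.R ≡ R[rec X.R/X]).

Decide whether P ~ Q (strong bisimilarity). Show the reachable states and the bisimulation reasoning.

YES

P's transition system — 13 states:
  u0 = d.((d.(0 + 0 + 0) + (0\{b,c,d} + c.0)) | d.c.a.0) ⊢ --d--▸ u1
  u1 = (d.(0 + 0 + 0) + (0\{b,c,d} + c.0)) | d.c.a.0 ⊢ --c--▸ u2, --d--▸ u3, --d--▸ u4
  u2 = 0 | d.c.a.0 ⊢ --d--▸ u5
  u3 = (0 + 0 + 0) | d.c.a.0 ⊢ --d--▸ u6
  u4 = (d.(0 + 0 + 0) + (0\{b,c,d} + c.0)) | c.a.0 ⊢ --c--▸ u5, --c--▸ u7, --d--▸ u6
  u5 = 0 | c.a.0 ⊢ --c--▸ u8
  u6 = (0 + 0 + 0) | c.a.0 ⊢ --c--▸ u9
  u7 = (d.(0 + 0 + 0) + (0\{b,c,d} + c.0)) | a.0 ⊢ --a--▸ u10, --c--▸ u8, --d--▸ u9
  u8 = 0 | a.0 ⊢ --a--▸ u11
  u9 = (0 + 0 + 0) | a.0 ⊢ --a--▸ u12
  u10 = (d.(0 + 0 + 0) + (0\{b,c,d} + c.0)) | 0 ⊢ --c--▸ u11, --d--▸ u12
  u11 = 0 | 0 ⊢ ·
  u12 = (0 + 0 + 0) | 0 ⊢ ·
Q's transition system — 13 states:
  v0 = d.((d.(0 + 0) + (0\{b,c,d} + c.0)) | d.c.a.0) ⊢ --d--▸ v1
  v1 = (d.(0 + 0) + (0\{b,c,d} + c.0)) | d.c.a.0 ⊢ --c--▸ v2, --d--▸ v3, --d--▸ v4
  v2 = 0 | d.c.a.0 ⊢ --d--▸ v5
  v3 = (0 + 0) | d.c.a.0 ⊢ --d--▸ v6
  v4 = (d.(0 + 0) + (0\{b,c,d} + c.0)) | c.a.0 ⊢ --c--▸ v5, --c--▸ v7, --d--▸ v6
  v5 = 0 | c.a.0 ⊢ --c--▸ v8
  v6 = (0 + 0) | c.a.0 ⊢ --c--▸ v9
  v7 = (d.(0 + 0) + (0\{b,c,d} + c.0)) | a.0 ⊢ --a--▸ v10, --c--▸ v8, --d--▸ v9
  v8 = 0 | a.0 ⊢ --a--▸ v11
  v9 = (0 + 0) | a.0 ⊢ --a--▸ v12
  v10 = (d.(0 + 0) + (0\{b,c,d} + c.0)) | 0 ⊢ --c--▸ v11, --d--▸ v12
  v11 = 0 | 0 ⊢ ·
  v12 = (0 + 0) | 0 ⊢ ·
Coarsest stable partition (strong bisimilarity classes):
  B0 = {u0, v0}
  B1 = {u1, v1}
  B2 = {u2, u3, v2, v3}
  B3 = {u5, u6, v5, v6}
  B4 = {u8, u9, v8, v9}
  B5 = {u11, u12, v11, v12}
  B6 = {u4, v4}
  B7 = {u7, v7}
  B8 = {u10, v10}
u0 ∈ B0, v0 ∈ B0 → same block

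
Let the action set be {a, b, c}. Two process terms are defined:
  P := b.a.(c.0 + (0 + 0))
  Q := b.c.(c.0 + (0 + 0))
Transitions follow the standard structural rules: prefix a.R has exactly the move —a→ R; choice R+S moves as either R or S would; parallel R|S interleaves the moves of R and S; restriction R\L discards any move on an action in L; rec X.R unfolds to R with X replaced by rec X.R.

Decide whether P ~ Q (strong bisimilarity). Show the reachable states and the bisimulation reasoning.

not bisimilar

LTS(P): 4 reachable states
  p0 = b.a.(c.0 + (0 + 0)) has moves =b=> p1
  p1 = a.(c.0 + (0 + 0)) has moves =a=> p2
  p2 = c.0 + (0 + 0) has moves =c=> p3
  p3 = 0 has moves ∅
LTS(Q): 4 reachable states
  q0 = b.c.(c.0 + (0 + 0)) has moves =b=> q1
  q1 = c.(c.0 + (0 + 0)) has moves =c=> q2
  q2 = c.0 + (0 + 0) has moves =c=> q3
  q3 = 0 has moves ∅
Partition-refinement fixed point:
  B0 = {p0}
  B1 = {p1}
  B2 = {p2, q2}
  B3 = {p3, q3}
  B4 = {q0}
  B5 = {q1}
p0 ∈ B0, q0 ∈ B4 → different blocks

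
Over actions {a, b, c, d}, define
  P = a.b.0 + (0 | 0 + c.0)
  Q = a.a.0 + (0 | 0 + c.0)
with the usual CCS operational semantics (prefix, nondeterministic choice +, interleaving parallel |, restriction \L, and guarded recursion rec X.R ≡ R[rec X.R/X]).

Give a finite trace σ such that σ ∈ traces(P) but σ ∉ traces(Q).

Reachable graph of P (3 states):
  p0 = a.b.0 + (0 | 0 + c.0) :: ··a··> p1, ··c··> p2
  p1 = b.0 :: ··b··> p2
  p2 = 0 :: stopped
Reachable graph of Q (3 states):
  q0 = a.a.0 + (0 | 0 + c.0) :: ··a··> q1, ··c··> q2
  q1 = a.0 :: ··a··> q2
  q2 = 0 :: stopped
Run σ = ⟨ab⟩ on P: start {p0}
  [1] a ⇒ {p1}
  [2] b ⇒ {p2}
  P completes σ.
Run σ = ⟨ab⟩ on Q: start {q0}
  [1] a ⇒ {q1}
  [2] b ⇒ ∅ (Q stuck)

ab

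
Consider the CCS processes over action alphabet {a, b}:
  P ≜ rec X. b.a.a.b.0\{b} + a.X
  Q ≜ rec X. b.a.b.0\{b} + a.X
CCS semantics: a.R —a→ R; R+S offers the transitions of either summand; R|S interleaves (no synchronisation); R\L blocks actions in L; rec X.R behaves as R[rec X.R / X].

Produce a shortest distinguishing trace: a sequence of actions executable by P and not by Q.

Reachable graph of P (5 states):
  m0 = rec X. b.a.a.b.0\{b} + a.X | ··a··> m0, ··b··> m1
  m1 = a.a.b.0\{b} | ··a··> m2
  m2 = a.b.0\{b} | ··a··> m3
  m3 = b.0\{b} | ··b··> m4
  m4 = 0\{b} | ·
Reachable graph of Q (4 states):
  n0 = rec X. b.a.b.0\{b} + a.X | ··a··> n0, ··b··> n1
  n1 = a.b.0\{b} | ··a··> n2
  n2 = b.0\{b} | ··b··> n3
  n3 = 0\{b} | ·
Run σ = ⟨baa⟩ on P: start {m0}
  after b @ step 1: {m1}
  after a @ step 2: {m2}
  after a @ step 3: {m3}
  P completes σ.
Run σ = ⟨baa⟩ on Q: start {n0}
  after b @ step 1: {n1}
  after a @ step 2: {n2}
  after a @ step 3: ∅  — Q cannot continue

baa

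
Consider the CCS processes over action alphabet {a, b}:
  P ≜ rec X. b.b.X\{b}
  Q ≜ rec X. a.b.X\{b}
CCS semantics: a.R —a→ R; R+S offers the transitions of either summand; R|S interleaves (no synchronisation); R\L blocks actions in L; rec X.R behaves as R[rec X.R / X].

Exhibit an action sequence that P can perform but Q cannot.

Reachable graph of P (3 states):
  p0 = rec X. b.b.X\{b} → -b-> p1
  p1 = b.(rec X. b.b.X\{b})\{b} → -b-> p2
  p2 = (rec X. b.b.X\{b})\{b} → (no moves)
Reachable graph of Q (4 states):
  q0 = rec X. a.b.X\{b} → -a-> q1
  q1 = b.(rec X. a.b.X\{b})\{b} → -b-> q2
  q2 = (rec X. a.b.X\{b})\{b} → -a-> q3
  q3 = (b.(rec X. a.b.X\{b})\{b})\{b} → (no moves)
Run σ = ⟨b⟩ on P: start {p0}
  step 1 (b): {p1}
  — P admits the full trace.
Run σ = ⟨b⟩ on Q: start {q0}
  step 1 (b): ∅  — Q cannot continue

b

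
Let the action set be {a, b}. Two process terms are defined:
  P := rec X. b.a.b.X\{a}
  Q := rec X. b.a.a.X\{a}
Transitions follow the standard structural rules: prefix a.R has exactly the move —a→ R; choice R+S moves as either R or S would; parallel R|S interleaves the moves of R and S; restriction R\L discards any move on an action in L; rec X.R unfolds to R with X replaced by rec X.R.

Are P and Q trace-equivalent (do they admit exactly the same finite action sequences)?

P's transition system — 5 states:
  u0 = rec X. b.a.b.X\{a} → =b=> u1
  u1 = a.b.(rec X. b.a.b.X\{a})\{a} → =a=> u2
  u2 = b.(rec X. b.a.b.X\{a})\{a} → =b=> u3
  u3 = (rec X. b.a.b.X\{a})\{a} → =b=> u4
  u4 = (a.b.(rec X. b.a.b.X\{a})\{a})\{a} → (no moves)
Q's transition system — 5 states:
  v0 = rec X. b.a.a.X\{a} → =b=> v1
  v1 = a.a.(rec X. b.a.a.X\{a})\{a} → =a=> v2
  v2 = a.(rec X. b.a.a.X\{a})\{a} → =a=> v3
  v3 = (rec X. b.a.a.X\{a})\{a} → =b=> v4
  v4 = (a.a.(rec X. b.a.a.X\{a})\{a})\{a} → (no moves)
Executing bab from P (initial set {u0}):
  [1] b ⇒ {u1}
  [2] a ⇒ {u2}
  [3] b ⇒ {u3}
  — P admits the full trace.
Executing bab from Q (initial set {v0}):
  [1] b ⇒ {v1}
  [2] a ⇒ {v2}
  [3] b ⇒ ∅ (Q stuck)

trace-distinct — witness ⟨bab⟩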